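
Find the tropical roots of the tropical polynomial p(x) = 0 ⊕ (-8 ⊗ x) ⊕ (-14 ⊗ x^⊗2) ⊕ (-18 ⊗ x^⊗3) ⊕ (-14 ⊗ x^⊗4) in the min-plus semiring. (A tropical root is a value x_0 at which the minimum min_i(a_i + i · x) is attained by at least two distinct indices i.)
Roots: {-4, 4, 6, 8}

Each tropical root is a break point of the lower envelope of the lines y = a_i + i · x (there are 5 lines, with slopes 0, 1, ..., 4). Only the lines that attain the minimum somewhere contribute to roots; other lines are dominated. Here the surviving (envelope) indices are i = 4, i = 3, i = 2, i = 1, i = 0.
Intersections between consecutive envelope lines give the roots: for adjacent envelope indices i < j the intersection is x = (a_i − a_j) / (j − i). Reading off the sorted break points: {-4, 4, 6, 8}.
Verification: at each break x_0, at least two indices attain the minimum of min_i(a_i + i · x_0).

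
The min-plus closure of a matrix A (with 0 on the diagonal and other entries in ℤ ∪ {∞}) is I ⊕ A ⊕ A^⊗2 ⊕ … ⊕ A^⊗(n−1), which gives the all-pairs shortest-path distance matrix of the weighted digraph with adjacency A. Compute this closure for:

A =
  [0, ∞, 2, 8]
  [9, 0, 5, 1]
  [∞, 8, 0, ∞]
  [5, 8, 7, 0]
Closure =
  [0, 10, 2, 8]
  [6, 0, 5, 1]
  [14, 8, 0, 9]
  [5, 8, 7, 0]

This is the Floyd-Warshall all-pairs shortest-path computation. For each intermediate vertex k = 0, 1, …, 3, update dist[i][j] ← min(dist[i][j], dist[i][k] + dist[k][j]). The final matrix gives, for each (i, j), the minimum total weight of any directed path from i to j (possibly empty when i = j).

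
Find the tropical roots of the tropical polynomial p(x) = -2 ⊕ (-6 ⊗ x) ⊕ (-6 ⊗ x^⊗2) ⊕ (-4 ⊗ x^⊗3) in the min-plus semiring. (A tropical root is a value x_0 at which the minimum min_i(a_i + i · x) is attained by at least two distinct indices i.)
Roots: {-2, 0, 4}

Each tropical root is a break point of the lower envelope of the lines y = a_i + i · x (there are 4 lines, with slopes 0, 1, ..., 3). Only the lines that attain the minimum somewhere contribute to roots; other lines are dominated. Here the surviving (envelope) indices are i = 3, i = 2, i = 1, i = 0.
Intersections between consecutive envelope lines give the roots: for adjacent envelope indices i < j the intersection is x = (a_i − a_j) / (j − i). Reading off the sorted break points: {-2, 0, 4}.
Verification: at each break x_0, at least two indices attain the minimum of min_i(a_i + i · x_0).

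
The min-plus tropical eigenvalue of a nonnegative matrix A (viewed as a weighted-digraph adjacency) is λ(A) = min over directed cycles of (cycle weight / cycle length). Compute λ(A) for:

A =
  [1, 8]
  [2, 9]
λ(A) = 1

Enumerate directed cycles and compute their means (weight / length). Sample:
  cycle 0 → 0: weight = 1, length = 1, mean = 1/1 ≈ 1.000
  cycle 1 → 1: weight = 9, length = 1, mean = 9/1 ≈ 9.000
  cycle 0 → 1 → 0: weight = 10, length = 2, mean = 10/2 ≈ 5.000
  cycle 1 → 0 → 1: weight = 10, length = 2, mean = 10/2 ≈ 5.000
Minimum mean = 1.000, attained e.g. along the cycle 0 → 0 with weight 1 and length 1. So λ(A) = 1/1 = 1.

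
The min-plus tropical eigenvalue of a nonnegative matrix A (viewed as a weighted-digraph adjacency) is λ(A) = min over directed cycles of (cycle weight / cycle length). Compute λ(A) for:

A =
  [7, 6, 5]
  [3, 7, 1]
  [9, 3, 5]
λ(A) = 2

Enumerate directed cycles and compute their means (weight / length). Sample:
  cycle 0 → 0: weight = 7, length = 1, mean = 7/1 ≈ 7.000
  cycle 1 → 1: weight = 7, length = 1, mean = 7/1 ≈ 7.000
  cycle 2 → 2: weight = 5, length = 1, mean = 5/1 ≈ 5.000
  cycle 0 → 1 → 0: weight = 9, length = 2, mean = 9/2 ≈ 4.500
  cycle 0 → 2 → 0: weight = 14, length = 2, mean = 14/2 ≈ 7.000
  cycle 1 → 0 → 1: weight = 9, length = 2, mean = 9/2 ≈ 4.500
Minimum mean = 2.000, attained e.g. along the cycle 1 → 2 → 1 with weight 4 and length 2. So λ(A) = 4/2 = 2.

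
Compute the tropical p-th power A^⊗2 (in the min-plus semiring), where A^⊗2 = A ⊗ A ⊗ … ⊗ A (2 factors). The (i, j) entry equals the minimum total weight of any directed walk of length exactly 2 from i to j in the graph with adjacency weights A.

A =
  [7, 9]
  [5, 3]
A^⊗2 =
  [14, 12]
  [8, 6]

Each entry (A^⊗2)_ij equals the minimum over all length-2 walks i = v_0 → v_1 → … → v_2 = j of Σ_t A[v_t][v_{t+1}]. For example, for (i, j) = (0, 1) we minimise over 2 possible intermediate vertex sequences; the minimum is 12, attained along the walk 0 → 1 → 1.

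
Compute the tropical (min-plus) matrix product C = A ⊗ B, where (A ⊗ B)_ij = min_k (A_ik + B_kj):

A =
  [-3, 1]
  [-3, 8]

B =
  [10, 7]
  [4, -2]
A ⊗ B =
  [5, -1]
  [7, 4]

Apply the min-plus product entry-by-entry:
  C[0][0] = min over k of (A[0][0] + B[0][0] = -3 + 10 = 7, A[0][1] + B[1][0] = 1 + 4 = 5) = 5 (attained at k = 1)
  C[0][1] = min over k of (A[0][0] + B[0][1] = -3 + 7 = 4, A[0][1] + B[1][1] = 1 + -2 = -1) = -1 (attained at k = 1)
  C[1][0] = min over k of (A[1][0] + B[0][0] = -3 + 10 = 7, A[1][1] + B[1][0] = 8 + 4 = 12) = 7 (attained at k = 0)
  C[1][1] = min over k of (A[1][0] + B[0][1] = -3 + 7 = 4, A[1][1] + B[1][1] = 8 + -2 = 6) = 4 (attained at k = 0)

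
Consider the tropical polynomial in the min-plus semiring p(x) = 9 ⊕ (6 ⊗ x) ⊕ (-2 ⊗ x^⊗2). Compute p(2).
p(2) = 2

A tropical monomial a ⊗ x^⊗i evaluates to a + i · x. Evaluating each term at x = 2:
  Term 0 contributes 9 + 0 · 2 = 9
  Term 1 contributes 6 + 1 · 2 = 8
  Term 2 contributes -2 + 2 · 2 = 2
p(2) = ⊕ of these = min[9, 8, 2] = 2.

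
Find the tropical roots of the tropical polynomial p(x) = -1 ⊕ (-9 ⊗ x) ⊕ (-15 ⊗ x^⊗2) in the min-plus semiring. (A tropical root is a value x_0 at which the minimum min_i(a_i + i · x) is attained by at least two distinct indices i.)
Roots: {6, 8}

Each tropical root is a break point of the lower envelope of the lines y = a_i + i · x (there are 3 lines, with slopes 0, 1, ..., 2). Only the lines that attain the minimum somewhere contribute to roots; other lines are dominated. Here the surviving (envelope) indices are i = 2, i = 1, i = 0.
Intersections between consecutive envelope lines give the roots: for adjacent envelope indices i < j the intersection is x = (a_i − a_j) / (j − i). Reading off the sorted break points: {6, 8}.
Verification: at each break x_0, at least two indices attain the minimum of min_i(a_i + i · x_0).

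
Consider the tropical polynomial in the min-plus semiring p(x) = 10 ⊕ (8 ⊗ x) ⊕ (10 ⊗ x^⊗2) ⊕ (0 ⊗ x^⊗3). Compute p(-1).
p(-1) = -3

A tropical monomial a ⊗ x^⊗i evaluates to a + i · x. Evaluating each term at x = -1:
  Term 0 contributes 10 + 0 · -1 = 10
  Term 1 contributes 8 + 1 · -1 = 7
  Term 2 contributes 10 + 2 · -1 = 8
  Term 3 contributes 0 + 3 · -1 = -3
p(-1) = ⊕ of these = min[10, 7, 8, -3] = -3.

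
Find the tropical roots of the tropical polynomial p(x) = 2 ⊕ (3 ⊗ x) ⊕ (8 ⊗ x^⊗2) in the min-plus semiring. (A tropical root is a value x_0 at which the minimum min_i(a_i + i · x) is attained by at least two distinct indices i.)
Roots: {-5, -1}

Each tropical root is a break point of the lower envelope of the lines y = a_i + i · x (there are 3 lines, with slopes 0, 1, ..., 2). Only the lines that attain the minimum somewhere contribute to roots; other lines are dominated. Here the surviving (envelope) indices are i = 2, i = 1, i = 0.
Intersections between consecutive envelope lines give the roots: for adjacent envelope indices i < j the intersection is x = (a_i − a_j) / (j − i). Reading off the sorted break points: {-5, -1}.
Verification: at each break x_0, at least two indices attain the minimum of min_i(a_i + i · x_0).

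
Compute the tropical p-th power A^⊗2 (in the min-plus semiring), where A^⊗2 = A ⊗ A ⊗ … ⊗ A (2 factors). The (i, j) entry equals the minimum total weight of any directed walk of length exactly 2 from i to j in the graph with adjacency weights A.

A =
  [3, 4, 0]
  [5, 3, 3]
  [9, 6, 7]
A^⊗2 =
  [6, 6, 3]
  [8, 6, 5]
  [11, 9, 9]

Each entry (A^⊗2)_ij equals the minimum over all length-2 walks i = v_0 → v_1 → … → v_2 = j of Σ_t A[v_t][v_{t+1}]. For example, for (i, j) = (0, 2) we minimise over 3 possible intermediate vertex sequences; the minimum is 3, attained along the walk 0 → 0 → 2.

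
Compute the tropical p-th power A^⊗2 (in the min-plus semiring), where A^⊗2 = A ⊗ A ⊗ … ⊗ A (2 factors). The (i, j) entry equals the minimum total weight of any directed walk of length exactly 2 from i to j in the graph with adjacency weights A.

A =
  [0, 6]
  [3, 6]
A^⊗2 =
  [0, 6]
  [3, 9]

Each entry (A^⊗2)_ij equals the minimum over all length-2 walks i = v_0 → v_1 → … → v_2 = j of Σ_t A[v_t][v_{t+1}]. For example, for (i, j) = (0, 1) we minimise over 2 possible intermediate vertex sequences; the minimum is 6, attained along the walk 0 → 0 → 1.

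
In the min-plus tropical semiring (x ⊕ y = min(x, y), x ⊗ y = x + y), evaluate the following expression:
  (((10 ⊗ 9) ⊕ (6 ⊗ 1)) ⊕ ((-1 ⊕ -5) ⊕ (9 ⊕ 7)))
(((10 ⊗ 9) ⊕ (6 ⊗ 1)) ⊕ ((-1 ⊕ -5) ⊕ (9 ⊕ 7))) = -5

Expand innermost to outermost. Recall ⊕ takes the minimum of its arguments and ⊗ takes their sum. Working out the expression (((10 ⊗ 9) ⊕ (6 ⊗ 1)) ⊕ ((-1 ⊕ -5) ⊕ (9 ⊕ 7))) gives -5.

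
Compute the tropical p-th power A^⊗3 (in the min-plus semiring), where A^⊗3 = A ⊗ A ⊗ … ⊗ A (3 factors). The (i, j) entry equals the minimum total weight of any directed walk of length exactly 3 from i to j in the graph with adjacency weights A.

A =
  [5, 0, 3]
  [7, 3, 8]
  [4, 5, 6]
A^⊗3 =
  [10, 6, 10]
  [13, 9, 13]
  [11, 7, 12]

Each entry (A^⊗3)_ij equals the minimum over all length-3 walks i = v_0 → v_1 → … → v_3 = j of Σ_t A[v_t][v_{t+1}]. For example, for (i, j) = (0, 2) we minimise over 9 possible intermediate vertex sequences; the minimum is 10, attained along the walk 0 → 1 → 0 → 2.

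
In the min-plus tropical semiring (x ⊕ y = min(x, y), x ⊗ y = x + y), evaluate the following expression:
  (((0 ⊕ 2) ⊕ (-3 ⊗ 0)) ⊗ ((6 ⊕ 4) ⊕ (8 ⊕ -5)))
(((0 ⊕ 2) ⊕ (-3 ⊗ 0)) ⊗ ((6 ⊕ 4) ⊕ (8 ⊕ -5))) = -8

Expand innermost to outermost. Recall ⊕ takes the minimum of its arguments and ⊗ takes their sum. Working out the expression (((0 ⊕ 2) ⊕ (-3 ⊗ 0)) ⊗ ((6 ⊕ 4) ⊕ (8 ⊕ -5))) gives -8.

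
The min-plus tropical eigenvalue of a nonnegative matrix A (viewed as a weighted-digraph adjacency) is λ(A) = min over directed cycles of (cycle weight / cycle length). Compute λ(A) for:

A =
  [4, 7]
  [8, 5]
λ(A) = 4

Enumerate directed cycles and compute their means (weight / length). Sample:
  cycle 0 → 0: weight = 4, length = 1, mean = 4/1 ≈ 4.000
  cycle 1 → 1: weight = 5, length = 1, mean = 5/1 ≈ 5.000
  cycle 0 → 1 → 0: weight = 15, length = 2, mean = 15/2 ≈ 7.500
  cycle 1 → 0 → 1: weight = 15, length = 2, mean = 15/2 ≈ 7.500
Minimum mean = 4.000, attained e.g. along the cycle 0 → 0 with weight 4 and length 1. So λ(A) = 4/1 = 4.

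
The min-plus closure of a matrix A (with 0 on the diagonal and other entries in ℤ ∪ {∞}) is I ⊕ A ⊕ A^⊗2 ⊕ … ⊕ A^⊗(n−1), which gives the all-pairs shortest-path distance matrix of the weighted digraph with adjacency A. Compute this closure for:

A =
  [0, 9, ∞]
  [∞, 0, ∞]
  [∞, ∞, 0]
Closure =
  [0, 9, ∞]
  [∞, 0, ∞]
  [∞, ∞, 0]

This is the Floyd-Warshall all-pairs shortest-path computation. For each intermediate vertex k = 0, 1, …, 2, update dist[i][j] ← min(dist[i][j], dist[i][k] + dist[k][j]). The final matrix gives, for each (i, j), the minimum total weight of any directed path from i to j (possibly empty when i = j).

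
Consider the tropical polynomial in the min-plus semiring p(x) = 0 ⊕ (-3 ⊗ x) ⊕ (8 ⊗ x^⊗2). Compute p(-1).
p(-1) = -4

A tropical monomial a ⊗ x^⊗i evaluates to a + i · x. Evaluating each term at x = -1:
  Term 0 contributes 0 + 0 · -1 = 0
  Term 1 contributes -3 + 1 · -1 = -4
  Term 2 contributes 8 + 2 · -1 = 6
p(-1) = ⊕ of these = min[0, -4, 6] = -4.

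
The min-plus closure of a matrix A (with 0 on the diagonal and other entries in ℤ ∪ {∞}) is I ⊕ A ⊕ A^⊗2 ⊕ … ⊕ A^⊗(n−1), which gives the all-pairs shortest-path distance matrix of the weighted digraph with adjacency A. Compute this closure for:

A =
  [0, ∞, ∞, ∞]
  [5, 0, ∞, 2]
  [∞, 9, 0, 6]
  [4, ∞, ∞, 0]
Closure =
  [0, ∞, ∞, ∞]
  [5, 0, ∞, 2]
  [10, 9, 0, 6]
  [4, ∞, ∞, 0]

This is the Floyd-Warshall all-pairs shortest-path computation. For each intermediate vertex k = 0, 1, …, 3, update dist[i][j] ← min(dist[i][j], dist[i][k] + dist[k][j]). The final matrix gives, for each (i, j), the minimum total weight of any directed path from i to j (possibly empty when i = j).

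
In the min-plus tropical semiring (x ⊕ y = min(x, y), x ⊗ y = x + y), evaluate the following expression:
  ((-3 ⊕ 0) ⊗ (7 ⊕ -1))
((-3 ⊕ 0) ⊗ (7 ⊕ -1)) = -4

Expand innermost to outermost. Recall ⊕ takes the minimum of its arguments and ⊗ takes their sum. Working out the expression ((-3 ⊕ 0) ⊗ (7 ⊕ -1)) gives -4.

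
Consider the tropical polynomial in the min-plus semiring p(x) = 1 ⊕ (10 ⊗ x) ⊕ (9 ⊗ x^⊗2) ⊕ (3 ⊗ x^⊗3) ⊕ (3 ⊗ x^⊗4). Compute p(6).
p(6) = 1

A tropical monomial a ⊗ x^⊗i evaluates to a + i · x. Evaluating each term at x = 6:
  Term 0 contributes 1 + 0 · 6 = 1
  Term 1 contributes 10 + 1 · 6 = 16
  Term 2 contributes 9 + 2 · 6 = 21
  Term 3 contributes 3 + 3 · 6 = 21
  Term 4 contributes 3 + 4 · 6 = 27
p(6) = ⊕ of these = min[1, 16, 21, 21, 27] = 1.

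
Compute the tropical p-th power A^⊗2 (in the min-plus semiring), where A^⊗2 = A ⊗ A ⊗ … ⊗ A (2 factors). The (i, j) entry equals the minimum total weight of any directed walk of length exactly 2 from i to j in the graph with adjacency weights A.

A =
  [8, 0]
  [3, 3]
A^⊗2 =
  [3, 3]
  [6, 3]

Each entry (A^⊗2)_ij equals the minimum over all length-2 walks i = v_0 → v_1 → … → v_2 = j of Σ_t A[v_t][v_{t+1}]. For example, for (i, j) = (0, 1) we minimise over 2 possible intermediate vertex sequences; the minimum is 3, attained along the walk 0 → 1 → 1.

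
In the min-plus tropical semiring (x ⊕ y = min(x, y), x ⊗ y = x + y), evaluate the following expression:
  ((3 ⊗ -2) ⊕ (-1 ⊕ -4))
((3 ⊗ -2) ⊕ (-1 ⊕ -4)) = -4

Expand innermost to outermost. Recall ⊕ takes the minimum of its arguments and ⊗ takes their sum. Working out the expression ((3 ⊗ -2) ⊕ (-1 ⊕ -4)) gives -4.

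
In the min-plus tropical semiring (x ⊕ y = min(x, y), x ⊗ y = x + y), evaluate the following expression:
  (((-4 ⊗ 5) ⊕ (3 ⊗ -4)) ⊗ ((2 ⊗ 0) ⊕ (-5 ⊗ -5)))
(((-4 ⊗ 5) ⊕ (3 ⊗ -4)) ⊗ ((2 ⊗ 0) ⊕ (-5 ⊗ -5))) = -11

Expand innermost to outermost. Recall ⊕ takes the minimum of its arguments and ⊗ takes their sum. Working out the expression (((-4 ⊗ 5) ⊕ (3 ⊗ -4)) ⊗ ((2 ⊗ 0) ⊕ (-5 ⊗ -5))) gives -11.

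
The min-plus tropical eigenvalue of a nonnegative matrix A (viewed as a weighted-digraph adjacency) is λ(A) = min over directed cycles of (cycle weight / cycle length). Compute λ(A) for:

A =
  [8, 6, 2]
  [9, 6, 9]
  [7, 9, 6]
λ(A) = 9/2

Enumerate directed cycles and compute their means (weight / length). Sample:
  cycle 0 → 0: weight = 8, length = 1, mean = 8/1 ≈ 8.000
  cycle 1 → 1: weight = 6, length = 1, mean = 6/1 ≈ 6.000
  cycle 2 → 2: weight = 6, length = 1, mean = 6/1 ≈ 6.000
  cycle 0 → 1 → 0: weight = 15, length = 2, mean = 15/2 ≈ 7.500
  cycle 0 → 2 → 0: weight = 9, length = 2, mean = 9/2 ≈ 4.500
  cycle 1 → 0 → 1: weight = 15, length = 2, mean = 15/2 ≈ 7.500
Minimum mean = 4.500, attained e.g. along the cycle 0 → 2 → 0 with weight 9 and length 2. So λ(A) = 9/2 = 9/2.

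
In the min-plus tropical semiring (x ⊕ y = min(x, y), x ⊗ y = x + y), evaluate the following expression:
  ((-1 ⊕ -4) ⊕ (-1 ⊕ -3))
((-1 ⊕ -4) ⊕ (-1 ⊕ -3)) = -4

Expand innermost to outermost. Recall ⊕ takes the minimum of its arguments and ⊗ takes their sum. Working out the expression ((-1 ⊕ -4) ⊕ (-1 ⊕ -3)) gives -4.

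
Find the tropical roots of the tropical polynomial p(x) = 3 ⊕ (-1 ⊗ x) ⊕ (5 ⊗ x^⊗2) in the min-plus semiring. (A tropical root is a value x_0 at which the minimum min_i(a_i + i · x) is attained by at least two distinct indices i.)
Roots: {-6, 4}

Each tropical root is a break point of the lower envelope of the lines y = a_i + i · x (there are 3 lines, with slopes 0, 1, ..., 2). Only the lines that attain the minimum somewhere contribute to roots; other lines are dominated. Here the surviving (envelope) indices are i = 2, i = 1, i = 0.
Intersections between consecutive envelope lines give the roots: for adjacent envelope indices i < j the intersection is x = (a_i − a_j) / (j − i). Reading off the sorted break points: {-6, 4}.
Verification: at each break x_0, at least two indices attain the minimum of min_i(a_i + i · x_0).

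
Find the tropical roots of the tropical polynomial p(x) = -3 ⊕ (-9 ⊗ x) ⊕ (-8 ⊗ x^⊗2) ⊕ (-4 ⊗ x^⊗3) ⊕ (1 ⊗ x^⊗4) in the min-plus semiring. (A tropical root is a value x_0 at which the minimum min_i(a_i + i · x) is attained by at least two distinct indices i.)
Roots: {-5, -4, -1, 6}

Each tropical root is a break point of the lower envelope of the lines y = a_i + i · x (there are 5 lines, with slopes 0, 1, ..., 4). Only the lines that attain the minimum somewhere contribute to roots; other lines are dominated. Here the surviving (envelope) indices are i = 4, i = 3, i = 2, i = 1, i = 0.
Intersections between consecutive envelope lines give the roots: for adjacent envelope indices i < j the intersection is x = (a_i − a_j) / (j − i). Reading off the sorted break points: {-5, -4, -1, 6}.
Verification: at each break x_0, at least two indices attain the minimum of min_i(a_i + i · x_0).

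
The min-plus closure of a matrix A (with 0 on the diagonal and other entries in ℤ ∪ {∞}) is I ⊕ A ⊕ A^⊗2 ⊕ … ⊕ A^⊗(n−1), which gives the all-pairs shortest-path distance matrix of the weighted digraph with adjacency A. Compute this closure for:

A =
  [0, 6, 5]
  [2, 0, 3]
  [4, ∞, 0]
Closure =
  [0, 6, 5]
  [2, 0, 3]
  [4, 10, 0]

This is the Floyd-Warshall all-pairs shortest-path computation. For each intermediate vertex k = 0, 1, …, 2, update dist[i][j] ← min(dist[i][j], dist[i][k] + dist[k][j]). The final matrix gives, for each (i, j), the minimum total weight of any directed path from i to j (possibly empty when i = j).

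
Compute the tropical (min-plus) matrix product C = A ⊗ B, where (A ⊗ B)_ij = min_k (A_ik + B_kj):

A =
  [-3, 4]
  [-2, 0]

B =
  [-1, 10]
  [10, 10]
A ⊗ B =
  [-4, 7]
  [-3, 8]

Apply the min-plus product entry-by-entry:
  C[0][0] = min over k of (A[0][0] + B[0][0] = -3 + -1 = -4, A[0][1] + B[1][0] = 4 + 10 = 14) = -4 (attained at k = 0)
  C[0][1] = min over k of (A[0][0] + B[0][1] = -3 + 10 = 7, A[0][1] + B[1][1] = 4 + 10 = 14) = 7 (attained at k = 0)
  C[1][0] = min over k of (A[1][0] + B[0][0] = -2 + -1 = -3, A[1][1] + B[1][0] = 0 + 10 = 10) = -3 (attained at k = 0)
  C[1][1] = min over k of (A[1][0] + B[0][1] = -2 + 10 = 8, A[1][1] + B[1][1] = 0 + 10 = 10) = 8 (attained at k = 0)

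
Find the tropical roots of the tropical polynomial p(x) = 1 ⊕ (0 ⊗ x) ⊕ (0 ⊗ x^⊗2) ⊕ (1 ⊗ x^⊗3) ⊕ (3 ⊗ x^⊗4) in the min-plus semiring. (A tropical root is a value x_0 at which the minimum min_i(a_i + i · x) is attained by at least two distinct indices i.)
Roots: {-2, -1, 0, 1}

Each tropical root is a break point of the lower envelope of the lines y = a_i + i · x (there are 5 lines, with slopes 0, 1, ..., 4). Only the lines that attain the minimum somewhere contribute to roots; other lines are dominated. Here the surviving (envelope) indices are i = 4, i = 3, i = 2, i = 1, i = 0.
Intersections between consecutive envelope lines give the roots: for adjacent envelope indices i < j the intersection is x = (a_i − a_j) / (j − i). Reading off the sorted break points: {-2, -1, 0, 1}.
Verification: at each break x_0, at least two indices attain the minimum of min_i(a_i + i · x_0).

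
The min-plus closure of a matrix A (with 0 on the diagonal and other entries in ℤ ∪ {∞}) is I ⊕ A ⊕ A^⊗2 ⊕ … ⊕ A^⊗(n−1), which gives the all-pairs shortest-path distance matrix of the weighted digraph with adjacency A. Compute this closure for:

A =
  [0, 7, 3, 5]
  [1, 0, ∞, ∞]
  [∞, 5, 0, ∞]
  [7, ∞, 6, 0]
Closure =
  [0, 7, 3, 5]
  [1, 0, 4, 6]
  [6, 5, 0, 11]
  [7, 11, 6, 0]

This is the Floyd-Warshall all-pairs shortest-path computation. For each intermediate vertex k = 0, 1, …, 3, update dist[i][j] ← min(dist[i][j], dist[i][k] + dist[k][j]). The final matrix gives, for each (i, j), the minimum total weight of any directed path from i to j (possibly empty when i = j).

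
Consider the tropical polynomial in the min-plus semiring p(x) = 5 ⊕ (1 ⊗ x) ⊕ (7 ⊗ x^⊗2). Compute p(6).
p(6) = 5

A tropical monomial a ⊗ x^⊗i evaluates to a + i · x. Evaluating each term at x = 6:
  Term 0 contributes 5 + 0 · 6 = 5
  Term 1 contributes 1 + 1 · 6 = 7
  Term 2 contributes 7 + 2 · 6 = 19
p(6) = ⊕ of these = min[5, 7, 19] = 5.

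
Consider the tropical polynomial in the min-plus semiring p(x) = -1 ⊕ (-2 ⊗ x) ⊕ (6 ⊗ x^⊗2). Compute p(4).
p(4) = -1

A tropical monomial a ⊗ x^⊗i evaluates to a + i · x. Evaluating each term at x = 4:
  Term 0 contributes -1 + 0 · 4 = -1
  Term 1 contributes -2 + 1 · 4 = 2
  Term 2 contributes 6 + 2 · 4 = 14
p(4) = ⊕ of these = min[-1, 2, 14] = -1.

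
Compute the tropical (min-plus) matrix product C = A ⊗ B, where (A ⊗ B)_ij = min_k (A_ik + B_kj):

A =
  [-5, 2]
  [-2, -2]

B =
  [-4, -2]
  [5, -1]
A ⊗ B =
  [-9, -7]
  [-6, -4]

Apply the min-plus product entry-by-entry:
  C[0][0] = min over k of (A[0][0] + B[0][0] = -5 + -4 = -9, A[0][1] + B[1][0] = 2 + 5 = 7) = -9 (attained at k = 0)
  C[0][1] = min over k of (A[0][0] + B[0][1] = -5 + -2 = -7, A[0][1] + B[1][1] = 2 + -1 = 1) = -7 (attained at k = 0)
  C[1][0] = min over k of (A[1][0] + B[0][0] = -2 + -4 = -6, A[1][1] + B[1][0] = -2 + 5 = 3) = -6 (attained at k = 0)
  C[1][1] = min over k of (A[1][0] + B[0][1] = -2 + -2 = -4, A[1][1] + B[1][1] = -2 + -1 = -3) = -4 (attained at k = 0)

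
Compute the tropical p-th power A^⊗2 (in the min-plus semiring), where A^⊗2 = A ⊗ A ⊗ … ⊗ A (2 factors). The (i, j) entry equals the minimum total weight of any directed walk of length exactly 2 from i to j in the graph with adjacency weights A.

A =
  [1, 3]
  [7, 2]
A^⊗2 =
  [2, 4]
  [8, 4]

Each entry (A^⊗2)_ij equals the minimum over all length-2 walks i = v_0 → v_1 → … → v_2 = j of Σ_t A[v_t][v_{t+1}]. For example, for (i, j) = (0, 1) we minimise over 2 possible intermediate vertex sequences; the minimum is 4, attained along the walk 0 → 0 → 1.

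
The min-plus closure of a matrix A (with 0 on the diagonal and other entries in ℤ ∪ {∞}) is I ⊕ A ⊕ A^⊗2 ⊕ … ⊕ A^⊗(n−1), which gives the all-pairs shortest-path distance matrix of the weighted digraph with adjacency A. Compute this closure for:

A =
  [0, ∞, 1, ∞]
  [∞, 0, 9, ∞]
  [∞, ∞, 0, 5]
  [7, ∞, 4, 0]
Closure =
  [0, ∞, 1, 6]
  [21, 0, 9, 14]
  [12, ∞, 0, 5]
  [7, ∞, 4, 0]

This is the Floyd-Warshall all-pairs shortest-path computation. For each intermediate vertex k = 0, 1, …, 3, update dist[i][j] ← min(dist[i][j], dist[i][k] + dist[k][j]). The final matrix gives, for each (i, j), the minimum total weight of any directed path from i to j (possibly empty when i = j).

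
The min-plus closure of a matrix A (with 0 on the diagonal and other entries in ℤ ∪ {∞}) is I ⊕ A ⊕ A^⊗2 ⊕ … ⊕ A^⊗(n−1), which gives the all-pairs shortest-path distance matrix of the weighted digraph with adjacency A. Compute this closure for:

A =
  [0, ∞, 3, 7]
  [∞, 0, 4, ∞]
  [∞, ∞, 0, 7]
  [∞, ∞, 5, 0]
Closure =
  [0, ∞, 3, 7]
  [∞, 0, 4, 11]
  [∞, ∞, 0, 7]
  [∞, ∞, 5, 0]

This is the Floyd-Warshall all-pairs shortest-path computation. For each intermediate vertex k = 0, 1, …, 3, update dist[i][j] ← min(dist[i][j], dist[i][k] + dist[k][j]). The final matrix gives, for each (i, j), the minimum total weight of any directed path from i to j (possibly empty when i = j).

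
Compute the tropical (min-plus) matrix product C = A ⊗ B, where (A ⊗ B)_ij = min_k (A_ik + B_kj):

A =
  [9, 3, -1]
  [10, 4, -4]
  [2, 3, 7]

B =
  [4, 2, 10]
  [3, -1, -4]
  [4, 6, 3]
A ⊗ B =
  [3, 2, -1]
  [0, 2, -1]
  [6, 2, -1]

Apply the min-plus product entry-by-entry:
  C[0][0] = min over k of (A[0][0] + B[0][0] = 9 + 4 = 13, A[0][1] + B[1][0] = 3 + 3 = 6, A[0][2] + B[2][0] = -1 + 4 = 3) = 3 (attained at k = 2)
  C[0][1] = min over k of (A[0][0] + B[0][1] = 9 + 2 = 11, A[0][1] + B[1][1] = 3 + -1 = 2, A[0][2] + B[2][1] = -1 + 6 = 5) = 2 (attained at k = 1)
  C[0][2] = min over k of (A[0][0] + B[0][2] = 9 + 10 = 19, A[0][1] + B[1][2] = 3 + -4 = -1, A[0][2] + B[2][2] = -1 + 3 = 2) = -1 (attained at k = 1)
  C[1][0] = min over k of (A[1][0] + B[0][0] = 10 + 4 = 14, A[1][1] + B[1][0] = 4 + 3 = 7, A[1][2] + B[2][0] = -4 + 4 = 0) = 0 (attained at k = 2)
  C[1][1] = min over k of (A[1][0] + B[0][1] = 10 + 2 = 12, A[1][1] + B[1][1] = 4 + -1 = 3, A[1][2] + B[2][1] = -4 + 6 = 2) = 2 (attained at k = 2)
  C[1][2] = min over k of (A[1][0] + B[0][2] = 10 + 10 = 20, A[1][1] + B[1][2] = 4 + -4 = 0, A[1][2] + B[2][2] = -4 + 3 = -1) = -1 (attained at k = 2)
  C[2][0] = min over k of (A[2][0] + B[0][0] = 2 + 4 = 6, A[2][1] + B[1][0] = 3 + 3 = 6, A[2][2] + B[2][0] = 7 + 4 = 11) = 6 (attained at k = 0)
  C[2][1] = min over k of (A[2][0] + B[0][1] = 2 + 2 = 4, A[2][1] + B[1][1] = 3 + -1 = 2, A[2][2] + B[2][1] = 7 + 6 = 13) = 2 (attained at k = 1)
  C[2][2] = min over k of (A[2][0] + B[0][2] = 2 + 10 = 12, A[2][1] + B[1][2] = 3 + -4 = -1, A[2][2] + B[2][2] = 7 + 3 = 10) = -1 (attained at k = 1)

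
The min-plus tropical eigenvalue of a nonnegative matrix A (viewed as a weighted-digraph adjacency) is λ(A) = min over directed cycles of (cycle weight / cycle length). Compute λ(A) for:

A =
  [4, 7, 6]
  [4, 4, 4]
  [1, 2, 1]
λ(A) = 1

Enumerate directed cycles and compute their means (weight / length). Sample:
  cycle 0 → 0: weight = 4, length = 1, mean = 4/1 ≈ 4.000
  cycle 1 → 1: weight = 4, length = 1, mean = 4/1 ≈ 4.000
  cycle 2 → 2: weight = 1, length = 1, mean = 1/1 ≈ 1.000
  cycle 0 → 1 → 0: weight = 11, length = 2, mean = 11/2 ≈ 5.500
  cycle 0 → 2 → 0: weight = 7, length = 2, mean = 7/2 ≈ 3.500
  cycle 1 → 0 → 1: weight = 11, length = 2, mean = 11/2 ≈ 5.500
Minimum mean = 1.000, attained e.g. along the cycle 2 → 2 with weight 1 and length 1. So λ(A) = 1/1 = 1.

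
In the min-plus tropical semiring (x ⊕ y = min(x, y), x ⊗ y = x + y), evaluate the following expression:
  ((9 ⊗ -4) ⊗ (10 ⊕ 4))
((9 ⊗ -4) ⊗ (10 ⊕ 4)) = 9

Expand innermost to outermost. Recall ⊕ takes the minimum of its arguments and ⊗ takes their sum. Working out the expression ((9 ⊗ -4) ⊗ (10 ⊕ 4)) gives 9.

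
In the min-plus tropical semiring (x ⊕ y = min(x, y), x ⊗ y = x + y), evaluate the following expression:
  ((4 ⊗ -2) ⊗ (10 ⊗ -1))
((4 ⊗ -2) ⊗ (10 ⊗ -1)) = 11

Expand innermost to outermost. Recall ⊕ takes the minimum of its arguments and ⊗ takes their sum. Working out the expression ((4 ⊗ -2) ⊗ (10 ⊗ -1)) gives 11.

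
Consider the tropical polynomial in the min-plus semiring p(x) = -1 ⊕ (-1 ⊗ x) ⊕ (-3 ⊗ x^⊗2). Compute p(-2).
p(-2) = -7

A tropical monomial a ⊗ x^⊗i evaluates to a + i · x. Evaluating each term at x = -2:
  Term 0 contributes -1 + 0 · -2 = -1
  Term 1 contributes -1 + 1 · -2 = -3
  Term 2 contributes -3 + 2 · -2 = -7
p(-2) = ⊕ of these = min[-1, -3, -7] = -7.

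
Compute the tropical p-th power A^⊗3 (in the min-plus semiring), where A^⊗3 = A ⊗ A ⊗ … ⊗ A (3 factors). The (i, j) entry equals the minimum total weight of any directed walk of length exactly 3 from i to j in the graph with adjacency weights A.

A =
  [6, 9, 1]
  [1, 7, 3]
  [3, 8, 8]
A^⊗3 =
  [10, 13, 5]
  [5, 10, 7]
  [7, 12, 10]

Each entry (A^⊗3)_ij equals the minimum over all length-3 walks i = v_0 → v_1 → … → v_3 = j of Σ_t A[v_t][v_{t+1}]. For example, for (i, j) = (0, 2) we minimise over 9 possible intermediate vertex sequences; the minimum is 5, attained along the walk 0 → 2 → 0 → 2.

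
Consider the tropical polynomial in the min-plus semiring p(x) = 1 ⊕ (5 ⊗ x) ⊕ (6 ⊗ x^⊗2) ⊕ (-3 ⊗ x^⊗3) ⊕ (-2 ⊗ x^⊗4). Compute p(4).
p(4) = 1

A tropical monomial a ⊗ x^⊗i evaluates to a + i · x. Evaluating each term at x = 4:
  Term 0 contributes 1 + 0 · 4 = 1
  Term 1 contributes 5 + 1 · 4 = 9
  Term 2 contributes 6 + 2 · 4 = 14
  Term 3 contributes -3 + 3 · 4 = 9
  Term 4 contributes -2 + 4 · 4 = 14
p(4) = ⊕ of these = min[1, 9, 14, 9, 14] = 1.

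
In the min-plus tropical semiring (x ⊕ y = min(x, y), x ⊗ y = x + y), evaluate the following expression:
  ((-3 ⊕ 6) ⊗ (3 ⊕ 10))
((-3 ⊕ 6) ⊗ (3 ⊕ 10)) = 0

Expand innermost to outermost. Recall ⊕ takes the minimum of its arguments and ⊗ takes their sum. Working out the expression ((-3 ⊕ 6) ⊗ (3 ⊕ 10)) gives 0.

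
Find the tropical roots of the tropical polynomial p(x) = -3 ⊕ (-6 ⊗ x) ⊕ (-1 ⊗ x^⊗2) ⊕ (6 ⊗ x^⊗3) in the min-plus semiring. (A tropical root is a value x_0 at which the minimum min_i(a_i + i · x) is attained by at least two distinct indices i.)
Roots: {-7, -5, 3}

Each tropical root is a break point of the lower envelope of the lines y = a_i + i · x (there are 4 lines, with slopes 0, 1, ..., 3). Only the lines that attain the minimum somewhere contribute to roots; other lines are dominated. Here the surviving (envelope) indices are i = 3, i = 2, i = 1, i = 0.
Intersections between consecutive envelope lines give the roots: for adjacent envelope indices i < j the intersection is x = (a_i − a_j) / (j − i). Reading off the sorted break points: {-7, -5, 3}.
Verification: at each break x_0, at least two indices attain the minimum of min_i(a_i + i · x_0).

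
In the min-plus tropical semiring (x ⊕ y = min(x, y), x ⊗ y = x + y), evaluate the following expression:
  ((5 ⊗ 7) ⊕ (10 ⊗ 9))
((5 ⊗ 7) ⊕ (10 ⊗ 9)) = 12

Expand innermost to outermost. Recall ⊕ takes the minimum of its arguments and ⊗ takes their sum. Working out the expression ((5 ⊗ 7) ⊕ (10 ⊗ 9)) gives 12.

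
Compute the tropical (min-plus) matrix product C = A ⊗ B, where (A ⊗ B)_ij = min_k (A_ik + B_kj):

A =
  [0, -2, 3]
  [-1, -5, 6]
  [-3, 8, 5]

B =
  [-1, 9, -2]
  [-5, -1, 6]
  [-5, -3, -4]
A ⊗ B =
  [-7, -3, -2]
  [-10, -6, -3]
  [-4, 2, -5]

Apply the min-plus product entry-by-entry:
  C[0][0] = min over k of (A[0][0] + B[0][0] = 0 + -1 = -1, A[0][1] + B[1][0] = -2 + -5 = -7, A[0][2] + B[2][0] = 3 + -5 = -2) = -7 (attained at k = 1)
  C[0][1] = min over k of (A[0][0] + B[0][1] = 0 + 9 = 9, A[0][1] + B[1][1] = -2 + -1 = -3, A[0][2] + B[2][1] = 3 + -3 = 0) = -3 (attained at k = 1)
  C[0][2] = min over k of (A[0][0] + B[0][2] = 0 + -2 = -2, A[0][1] + B[1][2] = -2 + 6 = 4, A[0][2] + B[2][2] = 3 + -4 = -1) = -2 (attained at k = 0)
  C[1][0] = min over k of (A[1][0] + B[0][0] = -1 + -1 = -2, A[1][1] + B[1][0] = -5 + -5 = -10, A[1][2] + B[2][0] = 6 + -5 = 1) = -10 (attained at k = 1)
  C[1][1] = min over k of (A[1][0] + B[0][1] = -1 + 9 = 8, A[1][1] + B[1][1] = -5 + -1 = -6, A[1][2] + B[2][1] = 6 + -3 = 3) = -6 (attained at k = 1)
  C[1][2] = min over k of (A[1][0] + B[0][2] = -1 + -2 = -3, A[1][1] + B[1][2] = -5 + 6 = 1, A[1][2] + B[2][2] = 6 + -4 = 2) = -3 (attained at k = 0)
  C[2][0] = min over k of (A[2][0] + B[0][0] = -3 + -1 = -4, A[2][1] + B[1][0] = 8 + -5 = 3, A[2][2] + B[2][0] = 5 + -5 = 0) = -4 (attained at k = 0)
  C[2][1] = min over k of (A[2][0] + B[0][1] = -3 + 9 = 6, A[2][1] + B[1][1] = 8 + -1 = 7, A[2][2] + B[2][1] = 5 + -3 = 2) = 2 (attained at k = 2)
  C[2][2] = min over k of (A[2][0] + B[0][2] = -3 + -2 = -5, A[2][1] + B[1][2] = 8 + 6 = 14, A[2][2] + B[2][2] = 5 + -4 = 1) = -5 (attained at k = 0)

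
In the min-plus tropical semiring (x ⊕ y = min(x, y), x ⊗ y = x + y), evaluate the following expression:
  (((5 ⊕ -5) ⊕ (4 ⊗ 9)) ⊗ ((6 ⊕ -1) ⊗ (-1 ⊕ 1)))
(((5 ⊕ -5) ⊕ (4 ⊗ 9)) ⊗ ((6 ⊕ -1) ⊗ (-1 ⊕ 1))) = -7

Expand innermost to outermost. Recall ⊕ takes the minimum of its arguments and ⊗ takes their sum. Working out the expression (((5 ⊕ -5) ⊕ (4 ⊗ 9)) ⊗ ((6 ⊕ -1) ⊗ (-1 ⊕ 1))) gives -7.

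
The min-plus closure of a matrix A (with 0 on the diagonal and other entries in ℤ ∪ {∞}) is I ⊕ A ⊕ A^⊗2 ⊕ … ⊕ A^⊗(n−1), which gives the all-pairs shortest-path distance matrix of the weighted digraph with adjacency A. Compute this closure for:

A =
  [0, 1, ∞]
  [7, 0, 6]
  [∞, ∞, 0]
Closure =
  [0, 1, 7]
  [7, 0, 6]
  [∞, ∞, 0]

This is the Floyd-Warshall all-pairs shortest-path computation. For each intermediate vertex k = 0, 1, …, 2, update dist[i][j] ← min(dist[i][j], dist[i][k] + dist[k][j]). The final matrix gives, for each (i, j), the minimum total weight of any directed path from i to j (possibly empty when i = j).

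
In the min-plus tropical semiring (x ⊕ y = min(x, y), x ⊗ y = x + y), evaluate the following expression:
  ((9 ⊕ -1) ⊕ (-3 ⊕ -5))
((9 ⊕ -1) ⊕ (-3 ⊕ -5)) = -5

Expand innermost to outermost. Recall ⊕ takes the minimum of its arguments and ⊗ takes their sum. Working out the expression ((9 ⊕ -1) ⊕ (-3 ⊕ -5)) gives -5.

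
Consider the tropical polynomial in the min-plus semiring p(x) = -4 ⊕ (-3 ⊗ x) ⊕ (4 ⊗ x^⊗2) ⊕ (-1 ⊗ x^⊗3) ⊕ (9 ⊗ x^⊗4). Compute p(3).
p(3) = -4

A tropical monomial a ⊗ x^⊗i evaluates to a + i · x. Evaluating each term at x = 3:
  Term 0 contributes -4 + 0 · 3 = -4
  Term 1 contributes -3 + 1 · 3 = 0
  Term 2 contributes 4 + 2 · 3 = 10
  Term 3 contributes -1 + 3 · 3 = 8
  Term 4 contributes 9 + 4 · 3 = 21
p(3) = ⊕ of these = min[-4, 0, 10, 8, 21] = -4.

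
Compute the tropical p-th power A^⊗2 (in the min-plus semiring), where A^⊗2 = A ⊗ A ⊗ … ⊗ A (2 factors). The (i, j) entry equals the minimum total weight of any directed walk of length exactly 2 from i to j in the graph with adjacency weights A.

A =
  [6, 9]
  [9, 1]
A^⊗2 =
  [12, 10]
  [10, 2]

Each entry (A^⊗2)_ij equals the minimum over all length-2 walks i = v_0 → v_1 → … → v_2 = j of Σ_t A[v_t][v_{t+1}]. For example, for (i, j) = (0, 1) we minimise over 2 possible intermediate vertex sequences; the minimum is 10, attained along the walk 0 → 1 → 1.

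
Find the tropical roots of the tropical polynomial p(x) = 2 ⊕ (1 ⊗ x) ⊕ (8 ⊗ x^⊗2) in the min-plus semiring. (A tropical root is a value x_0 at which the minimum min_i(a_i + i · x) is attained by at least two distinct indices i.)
Roots: {-7, 1}

Each tropical root is a break point of the lower envelope of the lines y = a_i + i · x (there are 3 lines, with slopes 0, 1, ..., 2). Only the lines that attain the minimum somewhere contribute to roots; other lines are dominated. Here the surviving (envelope) indices are i = 2, i = 1, i = 0.
Intersections between consecutive envelope lines give the roots: for adjacent envelope indices i < j the intersection is x = (a_i − a_j) / (j − i). Reading off the sorted break points: {-7, 1}.
Verification: at each break x_0, at least two indices attain the minimum of min_i(a_i + i · x_0).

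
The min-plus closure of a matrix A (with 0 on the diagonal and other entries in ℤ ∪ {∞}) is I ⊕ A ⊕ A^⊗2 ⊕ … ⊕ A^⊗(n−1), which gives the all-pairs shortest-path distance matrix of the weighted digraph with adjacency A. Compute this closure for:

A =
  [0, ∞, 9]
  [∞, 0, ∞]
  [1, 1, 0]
Closure =
  [0, 10, 9]
  [∞, 0, ∞]
  [1, 1, 0]

This is the Floyd-Warshall all-pairs shortest-path computation. For each intermediate vertex k = 0, 1, …, 2, update dist[i][j] ← min(dist[i][j], dist[i][k] + dist[k][j]). The final matrix gives, for each (i, j), the minimum total weight of any directed path from i to j (possibly empty when i = j).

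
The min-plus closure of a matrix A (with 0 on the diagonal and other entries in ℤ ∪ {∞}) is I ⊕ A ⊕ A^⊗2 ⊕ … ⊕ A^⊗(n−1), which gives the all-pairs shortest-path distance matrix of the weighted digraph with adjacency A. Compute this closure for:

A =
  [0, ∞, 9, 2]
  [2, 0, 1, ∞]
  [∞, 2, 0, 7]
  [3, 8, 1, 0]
Closure =
  [0, 5, 3, 2]
  [2, 0, 1, 4]
  [4, 2, 0, 6]
  [3, 3, 1, 0]

This is the Floyd-Warshall all-pairs shortest-path computation. For each intermediate vertex k = 0, 1, …, 3, update dist[i][j] ← min(dist[i][j], dist[i][k] + dist[k][j]). The final matrix gives, for each (i, j), the minimum total weight of any directed path from i to j (possibly empty when i = j).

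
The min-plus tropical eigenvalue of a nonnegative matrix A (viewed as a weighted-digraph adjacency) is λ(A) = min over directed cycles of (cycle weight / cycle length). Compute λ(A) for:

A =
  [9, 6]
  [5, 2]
λ(A) = 2

Enumerate directed cycles and compute their means (weight / length). Sample:
  cycle 0 → 0: weight = 9, length = 1, mean = 9/1 ≈ 9.000
  cycle 1 → 1: weight = 2, length = 1, mean = 2/1 ≈ 2.000
  cycle 0 → 1 → 0: weight = 11, length = 2, mean = 11/2 ≈ 5.500
  cycle 1 → 0 → 1: weight = 11, length = 2, mean = 11/2 ≈ 5.500
Minimum mean = 2.000, attained e.g. along the cycle 1 → 1 with weight 2 and length 1. So λ(A) = 2/1 = 2.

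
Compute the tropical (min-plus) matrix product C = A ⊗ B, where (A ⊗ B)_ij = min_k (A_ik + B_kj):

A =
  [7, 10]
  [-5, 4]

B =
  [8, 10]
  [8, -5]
A ⊗ B =
  [15, 5]
  [3, -1]

Apply the min-plus product entry-by-entry:
  C[0][0] = min over k of (A[0][0] + B[0][0] = 7 + 8 = 15, A[0][1] + B[1][0] = 10 + 8 = 18) = 15 (attained at k = 0)
  C[0][1] = min over k of (A[0][0] + B[0][1] = 7 + 10 = 17, A[0][1] + B[1][1] = 10 + -5 = 5) = 5 (attained at k = 1)
  C[1][0] = min over k of (A[1][0] + B[0][0] = -5 + 8 = 3, A[1][1] + B[1][0] = 4 + 8 = 12) = 3 (attained at k = 0)
  C[1][1] = min over k of (A[1][0] + B[0][1] = -5 + 10 = 5, A[1][1] + B[1][1] = 4 + -5 = -1) = -1 (attained at k = 1)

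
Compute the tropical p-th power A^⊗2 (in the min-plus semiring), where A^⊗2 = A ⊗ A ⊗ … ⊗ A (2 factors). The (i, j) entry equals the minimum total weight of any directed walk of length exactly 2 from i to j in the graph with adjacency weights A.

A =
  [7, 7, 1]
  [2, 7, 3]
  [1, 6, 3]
A^⊗2 =
  [2, 7, 4]
  [4, 9, 3]
  [4, 8, 2]

Each entry (A^⊗2)_ij equals the minimum over all length-2 walks i = v_0 → v_1 → … → v_2 = j of Σ_t A[v_t][v_{t+1}]. For example, for (i, j) = (0, 2) we minimise over 3 possible intermediate vertex sequences; the minimum is 4, attained along the walk 0 → 2 → 2.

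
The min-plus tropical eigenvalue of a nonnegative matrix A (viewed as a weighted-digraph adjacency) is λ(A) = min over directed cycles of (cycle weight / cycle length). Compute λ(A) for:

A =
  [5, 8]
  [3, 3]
λ(A) = 3

Enumerate directed cycles and compute their means (weight / length). Sample:
  cycle 0 → 0: weight = 5, length = 1, mean = 5/1 ≈ 5.000
  cycle 1 → 1: weight = 3, length = 1, mean = 3/1 ≈ 3.000
  cycle 0 → 1 → 0: weight = 11, length = 2, mean = 11/2 ≈ 5.500
  cycle 1 → 0 → 1: weight = 11, length = 2, mean = 11/2 ≈ 5.500
Minimum mean = 3.000, attained e.g. along the cycle 1 → 1 with weight 3 and length 1. So λ(A) = 3/1 = 3.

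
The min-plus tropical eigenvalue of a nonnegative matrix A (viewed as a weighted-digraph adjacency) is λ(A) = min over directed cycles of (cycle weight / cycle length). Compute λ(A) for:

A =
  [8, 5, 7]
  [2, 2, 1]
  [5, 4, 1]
λ(A) = 1

Enumerate directed cycles and compute their means (weight / length). Sample:
  cycle 0 → 0: weight = 8, length = 1, mean = 8/1 ≈ 8.000
  cycle 1 → 1: weight = 2, length = 1, mean = 2/1 ≈ 2.000
  cycle 2 → 2: weight = 1, length = 1, mean = 1/1 ≈ 1.000
  cycle 0 → 1 → 0: weight = 7, length = 2, mean = 7/2 ≈ 3.500
  cycle 0 → 2 → 0: weight = 12, length = 2, mean = 12/2 ≈ 6.000
  cycle 1 → 0 → 1: weight = 7, length = 2, mean = 7/2 ≈ 3.500
Minimum mean = 1.000, attained e.g. along the cycle 2 → 2 with weight 1 and length 1. So λ(A) = 1/1 = 1.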